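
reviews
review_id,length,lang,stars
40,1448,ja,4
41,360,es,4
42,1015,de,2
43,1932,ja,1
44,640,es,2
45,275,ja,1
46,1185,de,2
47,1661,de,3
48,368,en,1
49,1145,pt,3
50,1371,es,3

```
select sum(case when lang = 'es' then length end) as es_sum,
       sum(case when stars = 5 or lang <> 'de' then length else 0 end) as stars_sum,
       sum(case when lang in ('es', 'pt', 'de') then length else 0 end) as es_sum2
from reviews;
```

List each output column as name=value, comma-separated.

es_sum=2371, stars_sum=7539, es_sum2=7377

[es_sum: lang = 'es']
review_id=40: ✗
review_id=41: ✓ → 360
review_id=42: ✗
review_id=43: ✗
review_id=44: ✓ → 640
review_id=45: ✗
review_id=46: ✗
review_id=47: ✗
review_id=48: ✗
review_id=49: ✗
review_id=50: ✓ → 1371
es_sum = 360 + 640 + 1371 = 2371
—
[stars_sum: stars = 5 or lang <> 'de']
review_id=40: ✓ → 1448
review_id=41: ✓ → 360
review_id=42: ✗
review_id=43: ✓ → 1932
review_id=44: ✓ → 640
review_id=45: ✓ → 275
review_id=46: ✗
review_id=47: ✗
review_id=48: ✓ → 368
review_id=49: ✓ → 1145
review_id=50: ✓ → 1371
stars_sum = 1448 + 360 + 1932 + 640 + 275 + 368 + 1145 + 1371 = 7539
—
[es_sum2: lang in ('es', 'pt', 'de')]
review_id=40: ✗
review_id=41: ✓ → 360
review_id=42: ✓ → 1015
review_id=43: ✗
review_id=44: ✓ → 640
review_id=45: ✗
review_id=46: ✓ → 1185
review_id=47: ✓ → 1661
review_id=48: ✗
review_id=49: ✓ → 1145
review_id=50: ✓ → 1371
es_sum2 = 360 + 1015 + 640 + 1185 + 1661 + 1145 + 1371 = 7377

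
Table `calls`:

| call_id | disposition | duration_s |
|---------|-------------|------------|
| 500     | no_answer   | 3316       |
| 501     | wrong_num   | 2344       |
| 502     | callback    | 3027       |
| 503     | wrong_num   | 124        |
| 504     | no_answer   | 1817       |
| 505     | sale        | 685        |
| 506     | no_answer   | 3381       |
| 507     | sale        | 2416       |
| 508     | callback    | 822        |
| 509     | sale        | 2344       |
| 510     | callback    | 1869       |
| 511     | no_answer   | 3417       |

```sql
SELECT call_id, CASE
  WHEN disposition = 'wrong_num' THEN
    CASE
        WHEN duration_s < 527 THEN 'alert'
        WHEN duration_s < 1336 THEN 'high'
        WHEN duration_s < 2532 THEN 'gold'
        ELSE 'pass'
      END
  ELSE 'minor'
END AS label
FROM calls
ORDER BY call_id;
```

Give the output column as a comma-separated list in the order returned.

call_id=500: disposition='no_answer' → outer ELSE → minor
call_id=501: disposition='wrong_num' → inner[duration_s < 2532] → gold
call_id=502: disposition='callback' → outer ELSE → minor
call_id=503: disposition='wrong_num' → inner[duration_s < 527] → alert
call_id=504: disposition='no_answer' → outer ELSE → minor
call_id=505: disposition='sale' → outer ELSE → minor
call_id=506: disposition='no_answer' → outer ELSE → minor
call_id=507: disposition='sale' → outer ELSE → minor
call_id=508: disposition='callback' → outer ELSE → minor
call_id=509: disposition='sale' → outer ELSE → minor
call_id=510: disposition='callback' → outer ELSE → minor
call_id=511: disposition='no_answer' → outer ELSE → minor

minor, gold, minor, alert, minor, minor, minor, minor, minor, minor, minor, minor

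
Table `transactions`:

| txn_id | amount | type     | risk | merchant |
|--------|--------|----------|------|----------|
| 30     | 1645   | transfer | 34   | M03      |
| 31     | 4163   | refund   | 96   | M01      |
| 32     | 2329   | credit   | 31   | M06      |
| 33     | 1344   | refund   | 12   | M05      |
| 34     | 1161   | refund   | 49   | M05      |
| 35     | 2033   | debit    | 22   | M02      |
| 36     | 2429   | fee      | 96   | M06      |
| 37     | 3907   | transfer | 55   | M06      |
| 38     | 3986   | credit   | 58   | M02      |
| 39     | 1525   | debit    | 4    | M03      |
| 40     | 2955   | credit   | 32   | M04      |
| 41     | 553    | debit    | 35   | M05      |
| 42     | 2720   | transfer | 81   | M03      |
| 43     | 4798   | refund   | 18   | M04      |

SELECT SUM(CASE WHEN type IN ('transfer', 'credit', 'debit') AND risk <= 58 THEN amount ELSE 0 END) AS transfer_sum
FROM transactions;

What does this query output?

txn_id=30: ✓ → 1645
txn_id=31: ✗
txn_id=32: ✓ → 2329
txn_id=33: ✗
txn_id=34: ✗
txn_id=35: ✓ → 2033
txn_id=36: ✗
txn_id=37: ✓ → 3907
txn_id=38: ✓ → 3986
txn_id=39: ✓ → 1525
txn_id=40: ✓ → 2955
txn_id=41: ✓ → 553
txn_id=42: ✗
txn_id=43: ✗
transfer_sum = 1645 + 2329 + 2033 + 3907 + 3986 + 1525 + 2955 + 553 = 18933

18933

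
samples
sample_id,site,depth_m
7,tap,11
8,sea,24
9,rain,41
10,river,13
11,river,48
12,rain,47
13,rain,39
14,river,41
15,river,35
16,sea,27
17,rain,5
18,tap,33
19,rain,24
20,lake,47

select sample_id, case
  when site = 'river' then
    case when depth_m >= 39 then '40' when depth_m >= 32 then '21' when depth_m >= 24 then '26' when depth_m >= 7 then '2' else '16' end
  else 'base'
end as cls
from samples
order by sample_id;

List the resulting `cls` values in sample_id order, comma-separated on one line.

sample_id=7: site='tap' → outer ELSE → base
sample_id=8: site='sea' → outer ELSE → base
sample_id=9: site='rain' → outer ELSE → base
sample_id=10: site='river' → inner[depth_m >= 7] → 2
sample_id=11: site='river' → inner[depth_m >= 39] → 40
sample_id=12: site='rain' → outer ELSE → base
sample_id=13: site='rain' → outer ELSE → base
sample_id=14: site='river' → inner[depth_m >= 39] → 40
sample_id=15: site='river' → inner[depth_m >= 32] → 21
sample_id=16: site='sea' → outer ELSE → base
sample_id=17: site='rain' → outer ELSE → base
sample_id=18: site='tap' → outer ELSE → base
sample_id=19: site='rain' → outer ELSE → base
sample_id=20: site='lake' → outer ELSE → base

base, base, base, 2, 40, base, base, 40, 21, base, base, base, base, base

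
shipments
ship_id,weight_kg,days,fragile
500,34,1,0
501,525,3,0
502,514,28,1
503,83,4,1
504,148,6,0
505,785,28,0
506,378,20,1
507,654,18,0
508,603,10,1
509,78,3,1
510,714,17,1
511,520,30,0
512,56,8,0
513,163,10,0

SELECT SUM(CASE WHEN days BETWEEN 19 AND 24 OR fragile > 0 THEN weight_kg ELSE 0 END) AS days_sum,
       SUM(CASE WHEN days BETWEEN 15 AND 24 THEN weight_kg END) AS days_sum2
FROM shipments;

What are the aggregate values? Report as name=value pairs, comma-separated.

days_sum=2370, days_sum2=1746

[days_sum: days BETWEEN 19 AND 24 OR fragile > 0]
ship_id=500: ✗
ship_id=501: ✗
ship_id=502: ✓ → 514
ship_id=503: ✓ → 83
ship_id=504: ✗
ship_id=505: ✗
ship_id=506: ✓ → 378
ship_id=507: ✗
ship_id=508: ✓ → 603
ship_id=509: ✓ → 78
ship_id=510: ✓ → 714
ship_id=511: ✗
ship_id=512: ✗
ship_id=513: ✗
days_sum = 514 + 83 + 378 + 603 + 78 + 714 = 2370
—
[days_sum2: days BETWEEN 15 AND 24]
ship_id=500: ✗
ship_id=501: ✗
ship_id=502: ✗
ship_id=503: ✗
ship_id=504: ✗
ship_id=505: ✗
ship_id=506: ✓ → 378
ship_id=507: ✓ → 654
ship_id=508: ✗
ship_id=509: ✗
ship_id=510: ✓ → 714
ship_id=511: ✗
ship_id=512: ✗
ship_id=513: ✗
days_sum2 = 378 + 654 + 714 = 1746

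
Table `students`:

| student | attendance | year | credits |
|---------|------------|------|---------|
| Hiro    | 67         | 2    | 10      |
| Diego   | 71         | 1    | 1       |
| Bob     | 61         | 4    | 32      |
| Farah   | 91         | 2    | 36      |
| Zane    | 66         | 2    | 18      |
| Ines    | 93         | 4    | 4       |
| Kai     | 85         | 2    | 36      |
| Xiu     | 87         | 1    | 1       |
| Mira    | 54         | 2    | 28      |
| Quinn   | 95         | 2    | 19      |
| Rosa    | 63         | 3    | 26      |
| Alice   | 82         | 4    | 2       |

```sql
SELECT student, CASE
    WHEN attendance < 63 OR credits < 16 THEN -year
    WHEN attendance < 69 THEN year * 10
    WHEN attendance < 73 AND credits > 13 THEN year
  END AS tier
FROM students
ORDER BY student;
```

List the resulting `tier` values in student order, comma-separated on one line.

-4, -4, -1, NULL, -2, -4, NULL, -2, NULL, 30, -1, 20

student=Alice: attendance < 63 OR credits < 16 → -4
student=Bob: attendance < 63 OR credits < 16 → -4
student=Diego: attendance < 63 OR credits < 16 → -1
student=Farah: (no match → NULL) → NULL
student=Hiro: attendance < 63 OR credits < 16 → -2
student=Ines: attendance < 63 OR credits < 16 → -4
student=Kai: (no match → NULL) → NULL
student=Mira: attendance < 63 OR credits < 16 → -2
student=Quinn: (no match → NULL) → NULL
student=Rosa: attendance < 69 → 30
student=Xiu: attendance < 63 OR credits < 16 → -1
student=Zane: attendance < 69 → 20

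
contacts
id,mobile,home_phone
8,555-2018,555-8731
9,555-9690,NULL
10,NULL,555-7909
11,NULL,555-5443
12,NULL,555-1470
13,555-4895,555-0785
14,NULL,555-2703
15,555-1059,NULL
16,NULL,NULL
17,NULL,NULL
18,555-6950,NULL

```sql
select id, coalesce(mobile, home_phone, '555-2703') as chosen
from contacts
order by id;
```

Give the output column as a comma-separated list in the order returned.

id=8: mobile=555-2018 → 555-2018
id=9: mobile=555-9690 → 555-9690
id=10: mobile=NULL, home_phone=555-7909 → 555-7909
id=11: mobile=NULL, home_phone=555-5443 → 555-5443
id=12: mobile=NULL, home_phone=555-1470 → 555-1470
id=13: mobile=555-4895 → 555-4895
id=14: mobile=NULL, home_phone=555-2703 → 555-2703
id=15: mobile=555-1059 → 555-1059
id=16: mobile=NULL, home_phone=NULL, → literal 555-2703 → 555-2703
id=17: mobile=NULL, home_phone=NULL, → literal 555-2703 → 555-2703
id=18: mobile=555-6950 → 555-6950

555-2018, 555-9690, 555-7909, 555-5443, 555-1470, 555-4895, 555-2703, 555-1059, 555-2703, 555-2703, 555-6950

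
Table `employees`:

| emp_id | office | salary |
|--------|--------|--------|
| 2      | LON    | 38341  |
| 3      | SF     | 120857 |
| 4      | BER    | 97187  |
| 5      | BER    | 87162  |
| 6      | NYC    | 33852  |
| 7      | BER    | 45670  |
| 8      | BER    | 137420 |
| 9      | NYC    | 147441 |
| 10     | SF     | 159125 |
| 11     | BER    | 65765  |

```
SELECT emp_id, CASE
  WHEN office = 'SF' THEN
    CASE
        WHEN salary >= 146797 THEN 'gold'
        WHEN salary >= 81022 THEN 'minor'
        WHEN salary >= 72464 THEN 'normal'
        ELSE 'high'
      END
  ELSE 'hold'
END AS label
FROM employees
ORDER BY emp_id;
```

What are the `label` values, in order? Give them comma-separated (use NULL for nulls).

emp_id=2: office='LON' → outer ELSE → hold
emp_id=3: office='SF' → inner[salary >= 81022] → minor
emp_id=4: office='BER' → outer ELSE → hold
emp_id=5: office='BER' → outer ELSE → hold
emp_id=6: office='NYC' → outer ELSE → hold
emp_id=7: office='BER' → outer ELSE → hold
emp_id=8: office='BER' → outer ELSE → hold
emp_id=9: office='NYC' → outer ELSE → hold
emp_id=10: office='SF' → inner[salary >= 146797] → gold
emp_id=11: office='BER' → outer ELSE → hold

hold, minor, hold, hold, hold, hold, hold, hold, gold, hold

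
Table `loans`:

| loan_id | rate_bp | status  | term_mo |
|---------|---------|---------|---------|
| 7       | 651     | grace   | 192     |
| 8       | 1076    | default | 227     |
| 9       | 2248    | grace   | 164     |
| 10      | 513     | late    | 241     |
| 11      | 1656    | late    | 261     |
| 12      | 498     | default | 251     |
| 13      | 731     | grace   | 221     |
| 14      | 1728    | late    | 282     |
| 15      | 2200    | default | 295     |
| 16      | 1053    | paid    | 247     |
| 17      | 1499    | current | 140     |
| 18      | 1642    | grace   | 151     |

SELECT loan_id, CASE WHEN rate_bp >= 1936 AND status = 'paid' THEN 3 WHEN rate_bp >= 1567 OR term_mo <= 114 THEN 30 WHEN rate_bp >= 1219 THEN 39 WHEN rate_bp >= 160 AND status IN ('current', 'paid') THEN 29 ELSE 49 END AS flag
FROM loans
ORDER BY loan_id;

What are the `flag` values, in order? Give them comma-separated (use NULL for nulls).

loan_id=7: ELSE → 49
loan_id=8: ELSE → 49
loan_id=9: rate_bp >= 1567 OR term_mo <= 114 → 30
loan_id=10: ELSE → 49
loan_id=11: rate_bp >= 1567 OR term_mo <= 114 → 30
loan_id=12: ELSE → 49
loan_id=13: ELSE → 49
loan_id=14: rate_bp >= 1567 OR term_mo <= 114 → 30
loan_id=15: rate_bp >= 1567 OR term_mo <= 114 → 30
loan_id=16: rate_bp >= 160 AND status IN ('current', 'paid') → 29
loan_id=17: rate_bp >= 1219 → 39
loan_id=18: rate_bp >= 1567 OR term_mo <= 114 → 30

49, 49, 30, 49, 30, 49, 49, 30, 30, 29, 39, 30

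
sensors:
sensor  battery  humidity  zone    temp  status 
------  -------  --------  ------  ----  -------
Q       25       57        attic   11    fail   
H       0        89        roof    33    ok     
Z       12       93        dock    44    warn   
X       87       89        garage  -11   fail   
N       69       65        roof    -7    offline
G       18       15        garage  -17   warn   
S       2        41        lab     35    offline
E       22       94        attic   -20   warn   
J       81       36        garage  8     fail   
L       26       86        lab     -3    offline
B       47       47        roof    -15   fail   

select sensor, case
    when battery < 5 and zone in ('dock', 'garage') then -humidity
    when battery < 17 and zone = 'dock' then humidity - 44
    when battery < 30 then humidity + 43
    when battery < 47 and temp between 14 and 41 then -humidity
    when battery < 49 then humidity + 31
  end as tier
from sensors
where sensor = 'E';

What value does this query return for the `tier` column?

137

sensor = E: battery=22, humidity=94, zone=attic, temp=-20, status=warn.
battery < 5 and zone in ('dock', 'garage') → false
battery < 17 and zone = 'dock' → false
battery < 30 → true → 137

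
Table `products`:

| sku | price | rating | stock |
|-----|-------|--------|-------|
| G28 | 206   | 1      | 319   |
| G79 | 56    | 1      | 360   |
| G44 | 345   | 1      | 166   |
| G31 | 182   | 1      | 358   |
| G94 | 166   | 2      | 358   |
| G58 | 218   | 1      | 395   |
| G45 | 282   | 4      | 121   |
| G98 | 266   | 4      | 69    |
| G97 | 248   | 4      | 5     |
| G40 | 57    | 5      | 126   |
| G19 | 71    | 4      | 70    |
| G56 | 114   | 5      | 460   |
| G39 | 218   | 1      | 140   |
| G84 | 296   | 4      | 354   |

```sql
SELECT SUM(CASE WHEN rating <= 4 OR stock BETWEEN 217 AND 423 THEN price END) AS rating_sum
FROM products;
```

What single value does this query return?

2554

sku=G28: ✓ → 206
sku=G79: ✓ → 56
sku=G44: ✓ → 345
sku=G31: ✓ → 182
sku=G94: ✓ → 166
sku=G58: ✓ → 218
sku=G45: ✓ → 282
sku=G98: ✓ → 266
sku=G97: ✓ → 248
sku=G40: ✗
sku=G19: ✓ → 71
sku=G56: ✗
sku=G39: ✓ → 218
sku=G84: ✓ → 296
rating_sum = 206 + 56 + 345 + 182 + 166 + 218 + 282 + 266 + 248 + 71 + 218 + 296 = 2554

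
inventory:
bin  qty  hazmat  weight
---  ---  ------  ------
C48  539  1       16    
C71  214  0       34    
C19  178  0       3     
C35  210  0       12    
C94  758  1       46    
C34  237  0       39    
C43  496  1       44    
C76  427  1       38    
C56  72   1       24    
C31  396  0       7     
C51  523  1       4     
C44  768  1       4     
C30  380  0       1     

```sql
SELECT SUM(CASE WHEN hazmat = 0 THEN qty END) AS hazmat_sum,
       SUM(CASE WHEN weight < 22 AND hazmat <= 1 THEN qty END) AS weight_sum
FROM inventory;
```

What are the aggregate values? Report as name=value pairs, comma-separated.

[hazmat_sum: hazmat = 0]
bin=C48: ✗
bin=C71: ✓ → 214
bin=C19: ✓ → 178
bin=C35: ✓ → 210
bin=C94: ✗
bin=C34: ✓ → 237
bin=C43: ✗
bin=C76: ✗
bin=C56: ✗
bin=C31: ✓ → 396
bin=C51: ✗
bin=C44: ✗
bin=C30: ✓ → 380
hazmat_sum = 214 + 178 + 210 + 237 + 396 + 380 = 1615
—
[weight_sum: weight < 22 AND hazmat <= 1]
bin=C48: ✓ → 539
bin=C71: ✗
bin=C19: ✓ → 178
bin=C35: ✓ → 210
bin=C94: ✗
bin=C34: ✗
bin=C43: ✗
bin=C76: ✗
bin=C56: ✗
bin=C31: ✓ → 396
bin=C51: ✓ → 523
bin=C44: ✓ → 768
bin=C30: ✓ → 380
weight_sum = 539 + 178 + 210 + 396 + 523 + 768 + 380 = 2994

hazmat_sum=1615, weight_sum=2994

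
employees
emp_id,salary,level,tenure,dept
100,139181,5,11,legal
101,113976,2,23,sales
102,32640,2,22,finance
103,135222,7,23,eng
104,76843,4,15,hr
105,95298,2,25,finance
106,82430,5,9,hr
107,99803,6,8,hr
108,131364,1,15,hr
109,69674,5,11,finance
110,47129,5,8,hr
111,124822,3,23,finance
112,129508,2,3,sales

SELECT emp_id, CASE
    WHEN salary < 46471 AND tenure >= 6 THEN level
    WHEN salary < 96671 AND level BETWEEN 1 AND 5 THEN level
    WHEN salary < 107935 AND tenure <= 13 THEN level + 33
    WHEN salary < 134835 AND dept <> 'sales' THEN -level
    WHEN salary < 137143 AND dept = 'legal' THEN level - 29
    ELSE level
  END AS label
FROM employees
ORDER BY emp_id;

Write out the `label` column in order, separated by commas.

5, 2, 2, 7, 4, 2, 5, 39, -1, 5, 5, -3, 2

emp_id=100: ELSE → 5
emp_id=101: ELSE → 2
emp_id=102: salary < 46471 AND tenure >= 6 → 2
emp_id=103: ELSE → 7
emp_id=104: salary < 96671 AND level BETWEEN 1 AND 5 → 4
emp_id=105: salary < 96671 AND level BETWEEN 1 AND 5 → 2
emp_id=106: salary < 96671 AND level BETWEEN 1 AND 5 → 5
emp_id=107: salary < 107935 AND tenure <= 13 → 39
emp_id=108: salary < 134835 AND dept <> 'sales' → -1
emp_id=109: salary < 96671 AND level BETWEEN 1 AND 5 → 5
emp_id=110: salary < 96671 AND level BETWEEN 1 AND 5 → 5
emp_id=111: salary < 134835 AND dept <> 'sales' → -3
emp_id=112: ELSE → 2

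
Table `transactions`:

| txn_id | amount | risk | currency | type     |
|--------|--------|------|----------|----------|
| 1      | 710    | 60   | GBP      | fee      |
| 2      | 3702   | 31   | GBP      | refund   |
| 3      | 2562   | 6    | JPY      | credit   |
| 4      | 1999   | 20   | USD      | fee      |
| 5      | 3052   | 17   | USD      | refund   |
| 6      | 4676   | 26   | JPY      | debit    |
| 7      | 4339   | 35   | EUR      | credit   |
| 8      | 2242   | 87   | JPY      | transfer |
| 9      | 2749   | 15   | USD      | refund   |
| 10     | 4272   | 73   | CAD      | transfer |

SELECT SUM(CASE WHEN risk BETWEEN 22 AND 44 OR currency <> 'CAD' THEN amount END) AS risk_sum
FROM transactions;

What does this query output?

26031

txn_id=1: ✓ → 710
txn_id=2: ✓ → 3702
txn_id=3: ✓ → 2562
txn_id=4: ✓ → 1999
txn_id=5: ✓ → 3052
txn_id=6: ✓ → 4676
txn_id=7: ✓ → 4339
txn_id=8: ✓ → 2242
txn_id=9: ✓ → 2749
txn_id=10: ✗
risk_sum = 710 + 3702 + 2562 + 1999 + 3052 + 4676 + 4339 + 2242 + 2749 = 26031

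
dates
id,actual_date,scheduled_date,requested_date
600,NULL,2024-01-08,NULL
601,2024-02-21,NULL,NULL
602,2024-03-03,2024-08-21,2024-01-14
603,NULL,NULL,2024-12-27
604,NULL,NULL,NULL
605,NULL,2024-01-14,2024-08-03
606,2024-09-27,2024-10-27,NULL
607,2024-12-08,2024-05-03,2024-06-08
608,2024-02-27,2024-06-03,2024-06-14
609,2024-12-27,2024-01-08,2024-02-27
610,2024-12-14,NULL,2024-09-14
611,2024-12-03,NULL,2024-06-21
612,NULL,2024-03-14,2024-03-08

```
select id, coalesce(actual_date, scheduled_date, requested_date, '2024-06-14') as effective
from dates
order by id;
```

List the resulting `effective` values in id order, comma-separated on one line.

id=600: actual_date=NULL, scheduled_date=2024-01-08 → 2024-01-08
id=601: actual_date=2024-02-21 → 2024-02-21
id=602: actual_date=2024-03-03 → 2024-03-03
id=603: actual_date=NULL, scheduled_date=NULL, requested_date=2024-12-27 → 2024-12-27
id=604: actual_date=NULL, scheduled_date=NULL, requested_date=NULL, → literal 2024-06-14 → 2024-06-14
id=605: actual_date=NULL, scheduled_date=2024-01-14 → 2024-01-14
id=606: actual_date=2024-09-27 → 2024-09-27
id=607: actual_date=2024-12-08 → 2024-12-08
id=608: actual_date=2024-02-27 → 2024-02-27
id=609: actual_date=2024-12-27 → 2024-12-27
id=610: actual_date=2024-12-14 → 2024-12-14
id=611: actual_date=2024-12-03 → 2024-12-03
id=612: actual_date=NULL, scheduled_date=2024-03-14 → 2024-03-14

2024-01-08, 2024-02-21, 2024-03-03, 2024-12-27, 2024-06-14, 2024-01-14, 2024-09-27, 2024-12-08, 2024-02-27, 2024-12-27, 2024-12-14, 2024-12-03, 2024-03-14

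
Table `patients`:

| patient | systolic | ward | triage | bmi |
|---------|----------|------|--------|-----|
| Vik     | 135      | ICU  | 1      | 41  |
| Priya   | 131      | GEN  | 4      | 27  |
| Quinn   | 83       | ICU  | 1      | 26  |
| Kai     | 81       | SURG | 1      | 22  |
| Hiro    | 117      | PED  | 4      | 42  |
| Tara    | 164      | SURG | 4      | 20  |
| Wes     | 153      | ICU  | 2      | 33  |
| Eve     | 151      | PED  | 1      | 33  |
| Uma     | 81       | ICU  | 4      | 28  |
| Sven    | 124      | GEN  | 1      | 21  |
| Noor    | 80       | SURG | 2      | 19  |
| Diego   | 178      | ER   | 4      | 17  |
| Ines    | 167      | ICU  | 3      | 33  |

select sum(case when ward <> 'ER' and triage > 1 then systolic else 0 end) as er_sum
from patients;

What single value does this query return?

patient=Vik: ✗
patient=Priya: ✓ → 131
patient=Quinn: ✗
patient=Kai: ✗
patient=Hiro: ✓ → 117
patient=Tara: ✓ → 164
patient=Wes: ✓ → 153
patient=Eve: ✗
patient=Uma: ✓ → 81
patient=Sven: ✗
patient=Noor: ✓ → 80
patient=Diego: ✗
patient=Ines: ✓ → 167
er_sum = 131 + 117 + 164 + 153 + 81 + 80 + 167 = 893

893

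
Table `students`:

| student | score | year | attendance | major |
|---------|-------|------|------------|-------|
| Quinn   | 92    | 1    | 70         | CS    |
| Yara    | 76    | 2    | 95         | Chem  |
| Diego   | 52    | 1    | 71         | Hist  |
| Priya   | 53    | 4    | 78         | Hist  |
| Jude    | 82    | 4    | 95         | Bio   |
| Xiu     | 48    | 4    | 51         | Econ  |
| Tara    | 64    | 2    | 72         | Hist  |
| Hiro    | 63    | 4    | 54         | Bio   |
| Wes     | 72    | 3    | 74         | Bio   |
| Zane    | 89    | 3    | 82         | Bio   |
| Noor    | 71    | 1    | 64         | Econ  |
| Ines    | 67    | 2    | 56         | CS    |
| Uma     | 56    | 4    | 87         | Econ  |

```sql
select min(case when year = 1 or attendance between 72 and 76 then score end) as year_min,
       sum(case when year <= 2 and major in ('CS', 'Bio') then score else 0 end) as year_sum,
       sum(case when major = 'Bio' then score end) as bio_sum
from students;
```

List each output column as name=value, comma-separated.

[year_min: year = 1 or attendance between 72 and 76]
student=Quinn: ✓ → 92
student=Yara: ✗
student=Diego: ✓ → 52
student=Priya: ✗
student=Jude: ✗
student=Xiu: ✗
student=Tara: ✓ → 64
student=Hiro: ✗
student=Wes: ✓ → 72
student=Zane: ✗
student=Noor: ✓ → 71
student=Ines: ✗
student=Uma: ✗
year_min = MIN(92, 52, 64, 72, 71) = 52
—
[year_sum: year <= 2 and major in ('CS', 'Bio')]
student=Quinn: ✓ → 92
student=Yara: ✗
student=Diego: ✗
student=Priya: ✗
student=Jude: ✗
student=Xiu: ✗
student=Tara: ✗
student=Hiro: ✗
student=Wes: ✗
student=Zane: ✗
student=Noor: ✗
student=Ines: ✓ → 67
student=Uma: ✗
year_sum = 92 + 67 = 159
—
[bio_sum: major = 'Bio']
student=Quinn: ✗
student=Yara: ✗
student=Diego: ✗
student=Priya: ✗
student=Jude: ✓ → 82
student=Xiu: ✗
student=Tara: ✗
student=Hiro: ✓ → 63
student=Wes: ✓ → 72
student=Zane: ✓ → 89
student=Noor: ✗
student=Ines: ✗
student=Uma: ✗
bio_sum = 82 + 63 + 72 + 89 = 306

year_min=52, year_sum=159, bio_sum=306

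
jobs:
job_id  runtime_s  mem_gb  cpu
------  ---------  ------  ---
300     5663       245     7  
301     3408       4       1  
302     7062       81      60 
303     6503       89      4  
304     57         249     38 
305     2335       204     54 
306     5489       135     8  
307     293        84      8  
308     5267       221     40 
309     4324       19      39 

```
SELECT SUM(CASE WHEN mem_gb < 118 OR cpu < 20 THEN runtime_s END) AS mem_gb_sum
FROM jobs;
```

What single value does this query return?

job_id=300: ✓ → 5663
job_id=301: ✓ → 3408
job_id=302: ✓ → 7062
job_id=303: ✓ → 6503
job_id=304: ✗
job_id=305: ✗
job_id=306: ✓ → 5489
job_id=307: ✓ → 293
job_id=308: ✗
job_id=309: ✓ → 4324
mem_gb_sum = 5663 + 3408 + 7062 + 6503 + 5489 + 293 + 4324 = 32742

32742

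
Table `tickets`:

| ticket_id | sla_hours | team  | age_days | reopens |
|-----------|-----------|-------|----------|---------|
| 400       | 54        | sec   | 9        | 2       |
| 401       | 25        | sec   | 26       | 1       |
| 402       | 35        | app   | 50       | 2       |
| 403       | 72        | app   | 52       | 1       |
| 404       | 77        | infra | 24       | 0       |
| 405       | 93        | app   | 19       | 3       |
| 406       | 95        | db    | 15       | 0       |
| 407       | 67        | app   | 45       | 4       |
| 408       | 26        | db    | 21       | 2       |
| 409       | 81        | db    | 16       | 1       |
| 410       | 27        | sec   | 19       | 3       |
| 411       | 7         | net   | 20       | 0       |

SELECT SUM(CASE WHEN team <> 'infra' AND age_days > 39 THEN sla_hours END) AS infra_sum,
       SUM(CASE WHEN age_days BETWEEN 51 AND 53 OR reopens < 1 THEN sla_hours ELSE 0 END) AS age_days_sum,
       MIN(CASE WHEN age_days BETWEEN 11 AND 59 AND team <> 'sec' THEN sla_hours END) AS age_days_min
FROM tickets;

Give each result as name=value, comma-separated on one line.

infra_sum=174, age_days_sum=251, age_days_min=7

[infra_sum: team <> 'infra' AND age_days > 39]
ticket_id=400: ✗
ticket_id=401: ✗
ticket_id=402: ✓ → 35
ticket_id=403: ✓ → 72
ticket_id=404: ✗
ticket_id=405: ✗
ticket_id=406: ✗
ticket_id=407: ✓ → 67
ticket_id=408: ✗
ticket_id=409: ✗
ticket_id=410: ✗
ticket_id=411: ✗
infra_sum = 35 + 72 + 67 = 174
—
[age_days_sum: age_days BETWEEN 51 AND 53 OR reopens < 1]
ticket_id=400: ✗
ticket_id=401: ✗
ticket_id=402: ✗
ticket_id=403: ✓ → 72
ticket_id=404: ✓ → 77
ticket_id=405: ✗
ticket_id=406: ✓ → 95
ticket_id=407: ✗
ticket_id=408: ✗
ticket_id=409: ✗
ticket_id=410: ✗
ticket_id=411: ✓ → 7
age_days_sum = 72 + 77 + 95 + 7 = 251
—
[age_days_min: age_days BETWEEN 11 AND 59 AND team <> 'sec']
ticket_id=400: ✗
ticket_id=401: ✗
ticket_id=402: ✓ → 35
ticket_id=403: ✓ → 72
ticket_id=404: ✓ → 77
ticket_id=405: ✓ → 93
ticket_id=406: ✓ → 95
ticket_id=407: ✓ → 67
ticket_id=408: ✓ → 26
ticket_id=409: ✓ → 81
ticket_id=410: ✗
ticket_id=411: ✓ → 7
age_days_min = MIN(35, 72, 77, 93, 95, 67, 26, 81, 7) = 7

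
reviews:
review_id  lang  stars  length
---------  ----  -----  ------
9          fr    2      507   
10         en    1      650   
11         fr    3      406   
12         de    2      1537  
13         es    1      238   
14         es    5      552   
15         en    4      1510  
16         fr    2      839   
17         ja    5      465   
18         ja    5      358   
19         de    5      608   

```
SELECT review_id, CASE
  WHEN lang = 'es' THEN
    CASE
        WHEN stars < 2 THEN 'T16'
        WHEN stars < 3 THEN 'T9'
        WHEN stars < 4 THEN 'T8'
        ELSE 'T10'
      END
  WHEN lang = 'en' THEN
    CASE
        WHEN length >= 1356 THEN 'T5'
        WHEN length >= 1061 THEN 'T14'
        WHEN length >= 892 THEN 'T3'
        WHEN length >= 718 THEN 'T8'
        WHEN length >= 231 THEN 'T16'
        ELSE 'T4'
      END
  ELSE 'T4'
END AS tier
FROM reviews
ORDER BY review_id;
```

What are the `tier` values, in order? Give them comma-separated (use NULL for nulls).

T4, T16, T4, T4, T16, T10, T5, T4, T4, T4, T4

review_id=9: lang='fr' → outer ELSE → T4
review_id=10: lang='en' → inner[length >= 231] → T16
review_id=11: lang='fr' → outer ELSE → T4
review_id=12: lang='de' → outer ELSE → T4
review_id=13: lang='es' → inner[stars < 2] → T16
review_id=14: lang='es' → inner[ELSE] → T10
review_id=15: lang='en' → inner[length >= 1356] → T5
review_id=16: lang='fr' → outer ELSE → T4
review_id=17: lang='ja' → outer ELSE → T4
review_id=18: lang='ja' → outer ELSE → T4
review_id=19: lang='de' → outer ELSE → T4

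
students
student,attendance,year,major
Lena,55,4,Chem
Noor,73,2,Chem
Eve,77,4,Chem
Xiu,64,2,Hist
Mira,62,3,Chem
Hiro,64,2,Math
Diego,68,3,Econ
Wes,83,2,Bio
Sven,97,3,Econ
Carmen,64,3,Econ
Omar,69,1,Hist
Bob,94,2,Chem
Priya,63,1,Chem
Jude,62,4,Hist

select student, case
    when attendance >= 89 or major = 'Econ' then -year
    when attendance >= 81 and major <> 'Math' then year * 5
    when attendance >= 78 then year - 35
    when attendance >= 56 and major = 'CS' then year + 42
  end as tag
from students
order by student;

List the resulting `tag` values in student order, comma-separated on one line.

-2, -3, -3, NULL, NULL, NULL, NULL, NULL, NULL, NULL, NULL, -3, 10, NULL

student=Bob: attendance >= 89 or major = 'Econ' → -2
student=Carmen: attendance >= 89 or major = 'Econ' → -3
student=Diego: attendance >= 89 or major = 'Econ' → -3
student=Eve: (no match → NULL) → NULL
student=Hiro: (no match → NULL) → NULL
student=Jude: (no match → NULL) → NULL
student=Lena: (no match → NULL) → NULL
student=Mira: (no match → NULL) → NULL
student=Noor: (no match → NULL) → NULL
student=Omar: (no match → NULL) → NULL
student=Priya: (no match → NULL) → NULL
student=Sven: attendance >= 89 or major = 'Econ' → -3
student=Wes: attendance >= 81 and major <> 'Math' → 10
student=Xiu: (no match → NULL) → NULL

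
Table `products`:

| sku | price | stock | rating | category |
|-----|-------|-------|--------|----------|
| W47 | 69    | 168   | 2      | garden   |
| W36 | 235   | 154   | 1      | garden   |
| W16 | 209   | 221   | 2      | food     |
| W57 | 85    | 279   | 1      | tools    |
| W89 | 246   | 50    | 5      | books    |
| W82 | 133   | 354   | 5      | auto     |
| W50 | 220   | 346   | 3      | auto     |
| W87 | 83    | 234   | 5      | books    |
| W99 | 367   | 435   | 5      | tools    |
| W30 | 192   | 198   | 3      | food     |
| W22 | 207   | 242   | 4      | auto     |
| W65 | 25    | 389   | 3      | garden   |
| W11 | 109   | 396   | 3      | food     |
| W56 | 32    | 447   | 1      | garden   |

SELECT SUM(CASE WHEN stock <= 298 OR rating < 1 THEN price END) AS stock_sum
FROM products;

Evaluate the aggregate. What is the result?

sku=W47: ✓ → 69
sku=W36: ✓ → 235
sku=W16: ✓ → 209
sku=W57: ✓ → 85
sku=W89: ✓ → 246
sku=W82: ✗
sku=W50: ✗
sku=W87: ✓ → 83
sku=W99: ✗
sku=W30: ✓ → 192
sku=W22: ✓ → 207
sku=W65: ✗
sku=W11: ✗
sku=W56: ✗
stock_sum = 69 + 235 + 209 + 85 + 246 + 83 + 192 + 207 = 1326

1326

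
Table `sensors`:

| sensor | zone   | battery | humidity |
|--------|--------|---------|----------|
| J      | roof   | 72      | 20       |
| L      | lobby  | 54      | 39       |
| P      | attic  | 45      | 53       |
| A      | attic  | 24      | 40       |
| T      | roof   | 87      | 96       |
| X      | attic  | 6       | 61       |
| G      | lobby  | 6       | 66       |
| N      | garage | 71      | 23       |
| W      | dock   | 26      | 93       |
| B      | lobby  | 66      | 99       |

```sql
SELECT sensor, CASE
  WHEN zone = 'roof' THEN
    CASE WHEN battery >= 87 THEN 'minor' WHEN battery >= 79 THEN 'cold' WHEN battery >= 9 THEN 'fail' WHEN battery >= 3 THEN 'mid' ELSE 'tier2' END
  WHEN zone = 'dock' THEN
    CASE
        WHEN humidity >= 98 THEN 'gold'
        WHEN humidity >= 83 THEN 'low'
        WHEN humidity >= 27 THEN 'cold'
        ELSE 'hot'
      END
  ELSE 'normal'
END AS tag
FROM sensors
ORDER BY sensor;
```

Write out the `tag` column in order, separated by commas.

normal, normal, normal, fail, normal, normal, normal, minor, low, normal

sensor=A: zone='attic' → outer ELSE → normal
sensor=B: zone='lobby' → outer ELSE → normal
sensor=G: zone='lobby' → outer ELSE → normal
sensor=J: zone='roof' → inner[battery >= 9] → fail
sensor=L: zone='lobby' → outer ELSE → normal
sensor=N: zone='garage' → outer ELSE → normal
sensor=P: zone='attic' → outer ELSE → normal
sensor=T: zone='roof' → inner[battery >= 87] → minor
sensor=W: zone='dock' → inner[humidity >= 83] → low
sensor=X: zone='attic' → outer ELSE → normal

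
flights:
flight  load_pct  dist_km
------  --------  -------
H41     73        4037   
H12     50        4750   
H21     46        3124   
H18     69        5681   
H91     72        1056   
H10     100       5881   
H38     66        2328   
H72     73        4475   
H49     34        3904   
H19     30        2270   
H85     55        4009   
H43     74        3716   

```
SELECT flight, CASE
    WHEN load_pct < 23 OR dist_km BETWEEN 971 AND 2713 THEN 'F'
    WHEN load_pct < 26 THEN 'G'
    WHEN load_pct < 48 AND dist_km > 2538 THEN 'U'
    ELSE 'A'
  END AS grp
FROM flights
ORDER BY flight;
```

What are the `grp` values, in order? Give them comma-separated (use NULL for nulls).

A, A, A, F, U, F, A, A, U, A, A, F

flight=H10: ELSE → A
flight=H12: ELSE → A
flight=H18: ELSE → A
flight=H19: load_pct < 23 OR dist_km BETWEEN 971 AND 2713 → F
flight=H21: load_pct < 48 AND dist_km > 2538 → U
flight=H38: load_pct < 23 OR dist_km BETWEEN 971 AND 2713 → F
flight=H41: ELSE → A
flight=H43: ELSE → A
flight=H49: load_pct < 48 AND dist_km > 2538 → U
flight=H72: ELSE → A
flight=H85: ELSE → A
flight=H91: load_pct < 23 OR dist_km BETWEEN 971 AND 2713 → F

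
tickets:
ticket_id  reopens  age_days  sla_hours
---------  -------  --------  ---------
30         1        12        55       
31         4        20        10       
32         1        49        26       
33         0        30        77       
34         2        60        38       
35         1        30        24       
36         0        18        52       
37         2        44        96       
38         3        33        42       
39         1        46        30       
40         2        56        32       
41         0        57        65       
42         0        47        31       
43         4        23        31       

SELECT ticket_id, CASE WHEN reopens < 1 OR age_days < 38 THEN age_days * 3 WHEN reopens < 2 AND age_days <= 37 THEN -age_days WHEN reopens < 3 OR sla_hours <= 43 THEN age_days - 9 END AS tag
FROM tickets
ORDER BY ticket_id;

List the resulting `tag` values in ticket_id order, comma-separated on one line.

ticket_id=30: reopens < 1 OR age_days < 38 → 36
ticket_id=31: reopens < 1 OR age_days < 38 → 60
ticket_id=32: reopens < 3 OR sla_hours <= 43 → 40
ticket_id=33: reopens < 1 OR age_days < 38 → 90
ticket_id=34: reopens < 3 OR sla_hours <= 43 → 51
ticket_id=35: reopens < 1 OR age_days < 38 → 90
ticket_id=36: reopens < 1 OR age_days < 38 → 54
ticket_id=37: reopens < 3 OR sla_hours <= 43 → 35
ticket_id=38: reopens < 1 OR age_days < 38 → 99
ticket_id=39: reopens < 3 OR sla_hours <= 43 → 37
ticket_id=40: reopens < 3 OR sla_hours <= 43 → 47
ticket_id=41: reopens < 1 OR age_days < 38 → 171
ticket_id=42: reopens < 1 OR age_days < 38 → 141
ticket_id=43: reopens < 1 OR age_days < 38 → 69

36, 60, 40, 90, 51, 90, 54, 35, 99, 37, 47, 171, 141, 69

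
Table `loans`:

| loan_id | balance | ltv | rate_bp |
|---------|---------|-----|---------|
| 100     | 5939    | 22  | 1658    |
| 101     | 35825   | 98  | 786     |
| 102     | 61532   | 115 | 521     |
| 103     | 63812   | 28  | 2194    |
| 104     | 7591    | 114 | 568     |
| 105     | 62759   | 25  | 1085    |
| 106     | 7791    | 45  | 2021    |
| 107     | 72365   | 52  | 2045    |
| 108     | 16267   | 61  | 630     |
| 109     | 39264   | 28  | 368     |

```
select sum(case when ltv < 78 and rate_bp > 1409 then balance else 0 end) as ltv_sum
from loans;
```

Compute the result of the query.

149907

loan_id=100: ✓ → 5939
loan_id=101: ✗
loan_id=102: ✗
loan_id=103: ✓ → 63812
loan_id=104: ✗
loan_id=105: ✗
loan_id=106: ✓ → 7791
loan_id=107: ✓ → 72365
loan_id=108: ✗
loan_id=109: ✗
ltv_sum = 5939 + 63812 + 7791 + 72365 = 149907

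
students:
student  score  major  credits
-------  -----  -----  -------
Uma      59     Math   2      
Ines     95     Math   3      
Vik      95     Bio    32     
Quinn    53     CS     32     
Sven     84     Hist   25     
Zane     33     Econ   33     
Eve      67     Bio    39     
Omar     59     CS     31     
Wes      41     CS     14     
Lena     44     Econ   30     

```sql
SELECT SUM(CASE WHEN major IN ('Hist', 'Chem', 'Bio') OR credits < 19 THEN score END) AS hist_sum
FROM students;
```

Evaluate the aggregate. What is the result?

student=Uma: ✓ → 59
student=Ines: ✓ → 95
student=Vik: ✓ → 95
student=Quinn: ✗
student=Sven: ✓ → 84
student=Zane: ✗
student=Eve: ✓ → 67
student=Omar: ✗
student=Wes: ✓ → 41
student=Lena: ✗
hist_sum = 59 + 95 + 95 + 84 + 67 + 41 = 441

441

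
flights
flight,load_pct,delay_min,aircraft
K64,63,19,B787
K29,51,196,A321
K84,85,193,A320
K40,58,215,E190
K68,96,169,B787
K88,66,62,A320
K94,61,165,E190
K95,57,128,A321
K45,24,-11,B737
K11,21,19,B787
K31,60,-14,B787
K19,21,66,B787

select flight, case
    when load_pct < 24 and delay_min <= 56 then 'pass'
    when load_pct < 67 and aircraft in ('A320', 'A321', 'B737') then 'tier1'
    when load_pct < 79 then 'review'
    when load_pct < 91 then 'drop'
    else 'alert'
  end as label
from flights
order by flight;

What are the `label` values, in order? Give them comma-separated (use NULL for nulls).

pass, review, tier1, review, review, tier1, review, alert, drop, tier1, review, tier1

flight=K11: load_pct < 24 and delay_min <= 56 → pass
flight=K19: load_pct < 79 → review
flight=K29: load_pct < 67 and aircraft in ('A320', 'A321', 'B737') → tier1
flight=K31: load_pct < 79 → review
flight=K40: load_pct < 79 → review
flight=K45: load_pct < 67 and aircraft in ('A320', 'A321', 'B737') → tier1
flight=K64: load_pct < 79 → review
flight=K68: ELSE → alert
flight=K84: load_pct < 91 → drop
flight=K88: load_pct < 67 and aircraft in ('A320', 'A321', 'B737') → tier1
flight=K94: load_pct < 79 → review
flight=K95: load_pct < 67 and aircraft in ('A320', 'A321', 'B737') → tier1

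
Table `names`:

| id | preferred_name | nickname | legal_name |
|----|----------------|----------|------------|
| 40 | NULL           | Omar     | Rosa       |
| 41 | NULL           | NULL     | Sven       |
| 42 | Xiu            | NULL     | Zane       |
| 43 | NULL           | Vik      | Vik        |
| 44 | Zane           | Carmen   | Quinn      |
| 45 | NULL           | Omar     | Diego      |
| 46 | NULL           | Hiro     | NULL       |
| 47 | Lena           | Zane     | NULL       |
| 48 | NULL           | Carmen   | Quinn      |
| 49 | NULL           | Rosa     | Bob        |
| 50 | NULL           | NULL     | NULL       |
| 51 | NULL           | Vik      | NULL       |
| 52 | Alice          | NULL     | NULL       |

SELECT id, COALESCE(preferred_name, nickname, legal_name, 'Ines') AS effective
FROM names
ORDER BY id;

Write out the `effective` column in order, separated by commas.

Omar, Sven, Xiu, Vik, Zane, Omar, Hiro, Lena, Carmen, Rosa, Ines, Vik, Alice

id=40: preferred_name=NULL, nickname=Omar → Omar
id=41: preferred_name=NULL, nickname=NULL, legal_name=Sven → Sven
id=42: preferred_name=Xiu → Xiu
id=43: preferred_name=NULL, nickname=Vik → Vik
id=44: preferred_name=Zane → Zane
id=45: preferred_name=NULL, nickname=Omar → Omar
id=46: preferred_name=NULL, nickname=Hiro → Hiro
id=47: preferred_name=Lena → Lena
id=48: preferred_name=NULL, nickname=Carmen → Carmen
id=49: preferred_name=NULL, nickname=Rosa → Rosa
id=50: preferred_name=NULL, nickname=NULL, legal_name=NULL, → literal Ines → Ines
id=51: preferred_name=NULL, nickname=Vik → Vik
id=52: preferred_name=Alice → Alice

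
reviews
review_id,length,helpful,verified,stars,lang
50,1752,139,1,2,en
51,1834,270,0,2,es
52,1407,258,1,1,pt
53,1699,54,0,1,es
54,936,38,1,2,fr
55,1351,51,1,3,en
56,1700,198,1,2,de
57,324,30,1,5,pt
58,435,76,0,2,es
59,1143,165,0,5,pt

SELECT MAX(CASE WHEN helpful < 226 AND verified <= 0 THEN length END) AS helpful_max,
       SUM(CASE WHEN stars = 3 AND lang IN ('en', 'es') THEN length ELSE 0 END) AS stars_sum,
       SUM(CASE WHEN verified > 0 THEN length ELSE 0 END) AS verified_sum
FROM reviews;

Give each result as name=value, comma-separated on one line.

helpful_max=1699, stars_sum=1351, verified_sum=7470

[helpful_max: helpful < 226 AND verified <= 0]
review_id=50: ✗
review_id=51: ✗
review_id=52: ✗
review_id=53: ✓ → 1699
review_id=54: ✗
review_id=55: ✗
review_id=56: ✗
review_id=57: ✗
review_id=58: ✓ → 435
review_id=59: ✓ → 1143
helpful_max = MAX(1699, 435, 1143) = 1699
—
[stars_sum: stars = 3 AND lang IN ('en', 'es')]
review_id=50: ✗
review_id=51: ✗
review_id=52: ✗
review_id=53: ✗
review_id=54: ✗
review_id=55: ✓ → 1351
review_id=56: ✗
review_id=57: ✗
review_id=58: ✗
review_id=59: ✗
stars_sum = 1351
—
[verified_sum: verified > 0]
review_id=50: ✓ → 1752
review_id=51: ✗
review_id=52: ✓ → 1407
review_id=53: ✗
review_id=54: ✓ → 936
review_id=55: ✓ → 1351
review_id=56: ✓ → 1700
review_id=57: ✓ → 324
review_id=58: ✗
review_id=59: ✗
verified_sum = 1752 + 1407 + 936 + 1351 + 1700 + 324 = 7470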